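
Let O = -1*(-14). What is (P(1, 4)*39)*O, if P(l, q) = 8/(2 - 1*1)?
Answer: 4368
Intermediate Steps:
P(l, q) = 8 (P(l, q) = 8/(2 - 1) = 8/1 = 8*1 = 8)
O = 14
(P(1, 4)*39)*O = (8*39)*14 = 312*14 = 4368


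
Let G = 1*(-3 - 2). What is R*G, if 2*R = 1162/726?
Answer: -2905/726 ≈ -4.0014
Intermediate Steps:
R = 581/726 (R = (1162/726)/2 = (1162*(1/726))/2 = (1/2)*(581/363) = 581/726 ≈ 0.80028)
G = -5 (G = 1*(-5) = -5)
R*G = (581/726)*(-5) = -2905/726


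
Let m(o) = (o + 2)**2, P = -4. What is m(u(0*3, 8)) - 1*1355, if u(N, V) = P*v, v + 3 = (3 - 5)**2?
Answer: -1351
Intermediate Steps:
v = 1 (v = -3 + (3 - 5)**2 = -3 + (-2)**2 = -3 + 4 = 1)
u(N, V) = -4 (u(N, V) = -4*1 = -4)
m(o) = (2 + o)**2
m(u(0*3, 8)) - 1*1355 = (2 - 4)**2 - 1*1355 = (-2)**2 - 1355 = 4 - 1355 = -1351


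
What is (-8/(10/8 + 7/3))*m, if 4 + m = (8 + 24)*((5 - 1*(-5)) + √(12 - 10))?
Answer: -30336/43 - 3072*√2/43 ≈ -806.52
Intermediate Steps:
m = 316 + 32*√2 (m = -4 + (8 + 24)*((5 - 1*(-5)) + √(12 - 10)) = -4 + 32*((5 + 5) + √2) = -4 + 32*(10 + √2) = -4 + (320 + 32*√2) = 316 + 32*√2 ≈ 361.25)
(-8/(10/8 + 7/3))*m = (-8/(10/8 + 7/3))*(316 + 32*√2) = (-8/(10*(⅛) + 7*(⅓)))*(316 + 32*√2) = (-8/(5/4 + 7/3))*(316 + 32*√2) = (-8/43/12)*(316 + 32*√2) = (-8*12/43)*(316 + 32*√2) = -96*(316 + 32*√2)/43 = -30336/43 - 3072*√2/43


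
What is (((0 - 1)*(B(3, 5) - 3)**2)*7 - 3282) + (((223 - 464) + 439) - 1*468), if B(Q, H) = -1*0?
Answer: -3615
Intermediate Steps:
B(Q, H) = 0
(((0 - 1)*(B(3, 5) - 3)**2)*7 - 3282) + (((223 - 464) + 439) - 1*468) = (((0 - 1)*(0 - 3)**2)*7 - 3282) + (((223 - 464) + 439) - 1*468) = (-1*(-3)**2*7 - 3282) + ((-241 + 439) - 468) = (-1*9*7 - 3282) + (198 - 468) = (-9*7 - 3282) - 270 = (-63 - 3282) - 270 = -3345 - 270 = -3615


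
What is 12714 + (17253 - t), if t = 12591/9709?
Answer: 290937012/9709 ≈ 29966.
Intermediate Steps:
t = 12591/9709 (t = 12591*(1/9709) = 12591/9709 ≈ 1.2968)
12714 + (17253 - t) = 12714 + (17253 - 1*12591/9709) = 12714 + (17253 - 12591/9709) = 12714 + 167496786/9709 = 290937012/9709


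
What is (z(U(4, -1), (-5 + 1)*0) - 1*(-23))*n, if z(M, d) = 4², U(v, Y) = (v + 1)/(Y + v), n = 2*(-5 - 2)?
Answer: -546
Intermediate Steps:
n = -14 (n = 2*(-7) = -14)
U(v, Y) = (1 + v)/(Y + v)
z(M, d) = 16
(z(U(4, -1), (-5 + 1)*0) - 1*(-23))*n = (16 - 1*(-23))*(-14) = (16 + 23)*(-14) = 39*(-14) = -546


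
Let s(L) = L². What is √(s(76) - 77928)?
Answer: 2*I*√18038 ≈ 268.61*I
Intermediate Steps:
√(s(76) - 77928) = √(76² - 77928) = √(5776 - 77928) = √(-72152) = 2*I*√18038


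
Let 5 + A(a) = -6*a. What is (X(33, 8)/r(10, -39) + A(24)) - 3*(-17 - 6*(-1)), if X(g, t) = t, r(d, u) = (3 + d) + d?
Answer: -2660/23 ≈ -115.65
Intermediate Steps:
A(a) = -5 - 6*a
r(d, u) = 3 + 2*d
(X(33, 8)/r(10, -39) + A(24)) - 3*(-17 - 6*(-1)) = (8/(3 + 2*10) + (-5 - 6*24)) - 3*(-17 - 6*(-1)) = (8/(3 + 20) + (-5 - 144)) - 3*(-17 + 6) = (8/23 - 149) - 3*(-11) = (8*(1/23) - 149) + 33 = (8/23 - 149) + 33 = -3419/23 + 33 = -2660/23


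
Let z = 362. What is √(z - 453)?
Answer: I*√91 ≈ 9.5394*I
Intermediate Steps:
√(z - 453) = √(362 - 453) = √(-91) = I*√91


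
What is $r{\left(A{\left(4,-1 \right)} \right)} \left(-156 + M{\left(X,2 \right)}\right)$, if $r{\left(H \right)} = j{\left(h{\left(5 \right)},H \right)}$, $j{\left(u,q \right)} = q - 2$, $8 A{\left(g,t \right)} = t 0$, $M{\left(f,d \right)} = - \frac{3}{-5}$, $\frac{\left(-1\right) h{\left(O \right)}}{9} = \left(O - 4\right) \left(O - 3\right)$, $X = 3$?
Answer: $\frac{1554}{5} \approx 310.8$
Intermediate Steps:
$h{\left(O \right)} = - 9 \left(-4 + O\right) \left(-3 + O\right)$ ($h{\left(O \right)} = - 9 \left(O - 4\right) \left(O - 3\right) = - 9 \left(-4 + O\right) \left(-3 + O\right)$)
$M{\left(f,d \right)} = \frac{3}{5}$ ($M{\left(f,d \right)} = \left(-3\right) \left(- \frac{1}{5}\right) = \frac{3}{5}$)
$A{\left(g,t \right)} = 0$ ($A{\left(g,t \right)} = \frac{t 0}{8} = \frac{1}{8} \cdot 0 = 0$)
$j{\left(u,q \right)} = -2 + q$ ($j{\left(u,q \right)} = q - 2 = -2 + q$)
$r{\left(H \right)} = -2 + H$
$r{\left(A{\left(4,-1 \right)} \right)} \left(-156 + M{\left(X,2 \right)}\right) = \left(-2 + 0\right) \left(-156 + \frac{3}{5}\right) = \left(-2\right) \left(- \frac{777}{5}\right) = \frac{1554}{5}$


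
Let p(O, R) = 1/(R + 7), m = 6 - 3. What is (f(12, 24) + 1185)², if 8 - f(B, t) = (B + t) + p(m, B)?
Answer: 483208324/361 ≈ 1.3385e+6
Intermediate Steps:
m = 3
p(O, R) = 1/(7 + R)
f(B, t) = 8 - B - t - 1/(7 + B) (f(B, t) = 8 - ((B + t) + 1/(7 + B)) = 8 - (B + t + 1/(7 + B)) = 8 + (-B - t - 1/(7 + B)) = 8 - B - t - 1/(7 + B))
(f(12, 24) + 1185)² = ((-1 + (7 + 12)*(8 - 1*12 - 1*24))/(7 + 12) + 1185)² = ((-1 + 19*(8 - 12 - 24))/19 + 1185)² = ((-1 + 19*(-28))/19 + 1185)² = ((-1 - 532)/19 + 1185)² = ((1/19)*(-533) + 1185)² = (-533/19 + 1185)² = (21982/19)² = 483208324/361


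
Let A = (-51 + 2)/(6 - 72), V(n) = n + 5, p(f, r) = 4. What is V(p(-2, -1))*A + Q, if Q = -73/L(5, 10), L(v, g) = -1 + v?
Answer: -509/44 ≈ -11.568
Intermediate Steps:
V(n) = 5 + n
Q = -73/4 (Q = -73/(-1 + 5) = -73/4 ≈ -18.250)
A = 49/66 (A = -49/(-66) = -49*(-1/66) = 49/66 ≈ 0.74242)
V(p(-2, -1))*A + Q = (5 + 4)*(49/66) - 73/4 = 9*(49/66) - 73/4 = 147/22 - 73/4 = -509/44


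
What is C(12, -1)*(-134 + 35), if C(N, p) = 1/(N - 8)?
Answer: -99/4 ≈ -24.750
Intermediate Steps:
C(N, p) = 1/(-8 + N)
C(12, -1)*(-134 + 35) = (-134 + 35)/(-8 + 12) = -99/4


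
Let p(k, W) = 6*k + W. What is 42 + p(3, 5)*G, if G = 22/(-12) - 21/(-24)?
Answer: 479/24 ≈ 19.958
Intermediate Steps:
G = -23/24 (G = 22*(-1/12) - 21*(-1/24) = -11/6 + 7/8 = -23/24 ≈ -0.95833)
p(k, W) = W + 6*k
42 + p(3, 5)*G = 42 + (5 + 6*3)*(-23/24) = 42 + (5 + 18)*(-23/24) = 42 + 23*(-23/24) = 42 - 529/24 = 479/24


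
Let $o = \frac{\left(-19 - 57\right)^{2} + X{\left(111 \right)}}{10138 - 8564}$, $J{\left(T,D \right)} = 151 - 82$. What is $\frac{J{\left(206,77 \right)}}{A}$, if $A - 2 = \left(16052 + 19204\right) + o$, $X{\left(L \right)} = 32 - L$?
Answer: $\frac{108606}{55501789} \approx 0.0019568$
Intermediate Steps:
$J{\left(T,D \right)} = 69$ ($J{\left(T,D \right)} = 151 - 82 = 69$)
$o = \frac{5697}{1574}$ ($o = \frac{\left(-19 - 57\right)^{2} + \left(32 - 111\right)}{10138 - 8564} = \frac{\left(-76\right)^{2} + \left(32 - 111\right)}{1574} = \left(5776 - 79\right) \frac{1}{1574} = 5697 \cdot \frac{1}{1574} = \frac{5697}{1574} \approx 3.6194$)
$A = \frac{55501789}{1574}$ ($A = 2 + \left(\left(16052 + 19204\right) + \frac{5697}{1574}\right) = 2 + \left(35256 + \frac{5697}{1574}\right) = 2 + \frac{55498641}{1574} = \frac{55501789}{1574} \approx 35262.0$)
$\frac{J{\left(206,77 \right)}}{A} = \frac{69}{\frac{55501789}{1574}} = 69 \cdot \frac{1574}{55501789} = \frac{108606}{55501789}$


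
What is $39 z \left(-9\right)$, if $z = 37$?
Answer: $-12987$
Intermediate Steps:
$39 z \left(-9\right) = 39 \cdot 37 \left(-9\right) = 1443 \left(-9\right) = -12987$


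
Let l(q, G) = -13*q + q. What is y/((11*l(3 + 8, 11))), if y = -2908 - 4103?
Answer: 2337/484 ≈ 4.8285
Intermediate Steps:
l(q, G) = -12*q
y = -7011
y/((11*l(3 + 8, 11))) = -7011*(-1/(132*(3 + 8))) = -7011/(11*(-12*11)) = -7011/(11*(-132)) = -7011/(-1452) = -7011*(-1/1452) = 2337/484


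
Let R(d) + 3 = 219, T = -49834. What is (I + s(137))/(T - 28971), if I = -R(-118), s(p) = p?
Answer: 79/78805 ≈ 0.0010025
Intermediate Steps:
R(d) = 216 (R(d) = -3 + 219 = 216)
I = -216 (I = -1*216 = -216)
(I + s(137))/(T - 28971) = (-216 + 137)/(-49834 - 28971) = -79/(-78805) = -79*(-1/78805) = 79/78805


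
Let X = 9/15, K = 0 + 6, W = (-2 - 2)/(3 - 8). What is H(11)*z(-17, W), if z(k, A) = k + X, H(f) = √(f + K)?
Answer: -82*√17/5 ≈ -67.619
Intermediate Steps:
W = ⅘ (W = -4/(-5) = -4*(-⅕) = ⅘ ≈ 0.80000)
K = 6
X = ⅗ (X = 9*(1/15) = ⅗ ≈ 0.60000)
H(f) = √(6 + f) (H(f) = √(f + 6) = √(6 + f))
z(k, A) = ⅗ + k (z(k, A) = k + ⅗ = ⅗ + k)
H(11)*z(-17, W) = √(6 + 11)*(⅗ - 17) = √17*(-82/5) = -82*√17/5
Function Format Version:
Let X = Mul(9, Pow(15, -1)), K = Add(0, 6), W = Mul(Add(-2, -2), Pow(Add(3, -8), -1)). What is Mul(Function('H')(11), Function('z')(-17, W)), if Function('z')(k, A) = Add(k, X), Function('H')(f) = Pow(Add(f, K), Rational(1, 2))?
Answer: Mul(Rational(-82, 5), Pow(17, Rational(1, 2))) ≈ -67.619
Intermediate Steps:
W = Rational(4, 5) (W = Mul(-4, Pow(-5, -1)) = Mul(-4, Rational(-1, 5)) = Rational(4, 5) ≈ 0.80000)
K = 6
X = Rational(3, 5) (X = Mul(9, Rational(1, 15)) = Rational(3, 5) ≈ 0.60000)
Function('H')(f) = Pow(Add(6, f), Rational(1, 2)) (Function('H')(f) = Pow(Add(f, 6), Rational(1, 2)) = Pow(Add(6, f), Rational(1, 2)))
Function('z')(k, A) = Add(Rational(3, 5), k) (Function('z')(k, A) = Add(k, Rational(3, 5)) = Add(Rational(3, 5), k))
Mul(Function('H')(11), Function('z')(-17, W)) = Mul(Pow(Add(6, 11), Rational(1, 2)), Add(Rational(3, 5), -17)) = Mul(Pow(17, Rational(1, 2)), Rational(-82, 5)) = Mul(Rational(-82, 5), Pow(17, Rational(1, 2)))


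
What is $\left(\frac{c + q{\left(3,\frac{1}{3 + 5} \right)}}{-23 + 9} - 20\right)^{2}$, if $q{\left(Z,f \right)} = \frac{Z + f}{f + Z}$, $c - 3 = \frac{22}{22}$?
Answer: $\frac{81225}{196} \approx 414.41$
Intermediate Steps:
$c = 4$ ($c = 3 + \frac{22}{22} = 3 + 22 \cdot \frac{1}{22} = 3 + 1 = 4$)
$q{\left(Z,f \right)} = 1$ ($q{\left(Z,f \right)} = \frac{Z + f}{Z + f} = 1$)
$\left(\frac{c + q{\left(3,\frac{1}{3 + 5} \right)}}{-23 + 9} - 20\right)^{2} = \left(\frac{4 + 1}{-23 + 9} - 20\right)^{2} = \left(\frac{5}{-14} - 20\right)^{2} = \left(5 \left(- \frac{1}{14}\right) - 20\right)^{2} = \left(- \frac{5}{14} - 20\right)^{2} = \left(- \frac{285}{14}\right)^{2} = \frac{81225}{196}$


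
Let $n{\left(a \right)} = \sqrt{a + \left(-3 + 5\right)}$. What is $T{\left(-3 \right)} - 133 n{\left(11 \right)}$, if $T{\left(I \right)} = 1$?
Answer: $1 - 133 \sqrt{13} \approx -478.54$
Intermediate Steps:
$n{\left(a \right)} = \sqrt{2 + a}$ ($n{\left(a \right)} = \sqrt{a + 2} = \sqrt{2 + a}$)
$T{\left(-3 \right)} - 133 n{\left(11 \right)} = 1 - 133 \sqrt{2 + 11} = 1 - 133 \sqrt{13}$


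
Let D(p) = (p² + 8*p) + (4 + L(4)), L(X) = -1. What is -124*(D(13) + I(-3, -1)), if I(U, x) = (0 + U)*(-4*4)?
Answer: -40176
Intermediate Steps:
I(U, x) = -16*U (I(U, x) = U*(-16) = -16*U)
D(p) = 3 + p² + 8*p (D(p) = (p² + 8*p) + (4 - 1) = (p² + 8*p) + 3 = 3 + p² + 8*p)
-124*(D(13) + I(-3, -1)) = -124*((3 + 13² + 8*13) - 16*(-3)) = -124*((3 + 169 + 104) + 48) = -124*(276 + 48) = -124*324 = -40176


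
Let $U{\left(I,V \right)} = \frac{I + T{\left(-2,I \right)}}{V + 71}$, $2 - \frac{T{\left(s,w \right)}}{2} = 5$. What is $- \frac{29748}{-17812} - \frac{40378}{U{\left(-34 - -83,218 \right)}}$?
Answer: $- \frac{51962814835}{191479} \approx -2.7138 \cdot 10^{5}$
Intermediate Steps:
$T{\left(s,w \right)} = -6$ ($T{\left(s,w \right)} = 4 - 10 = -6$)
$U{\left(I,V \right)} = \frac{-6 + I}{71 + V}$ ($U{\left(I,V \right)} = \frac{I - 6}{V + 71} = \frac{-6 + I}{71 + V}$)
$- \frac{29748}{-17812} - \frac{40378}{U{\left(-34 - -83,218 \right)}} = - \frac{29748}{-17812} - \frac{40378}{\frac{1}{71 + 218} \left(-6 - -49\right)} = \left(-29748\right) \left(- \frac{1}{17812}\right) - \frac{40378}{\frac{1}{289} \left(-6 + \left(-34 + 83\right)\right)} = \frac{7437}{4453} - \frac{40378}{\frac{1}{289} \left(-6 + 49\right)} = \frac{7437}{4453} - \frac{40378}{\frac{1}{289} \cdot 43} = \frac{7437}{4453} - \frac{40378}{\frac{43}{289}} = \frac{7437}{4453} - \frac{11669242}{43} = - \frac{51962814835}{191479}$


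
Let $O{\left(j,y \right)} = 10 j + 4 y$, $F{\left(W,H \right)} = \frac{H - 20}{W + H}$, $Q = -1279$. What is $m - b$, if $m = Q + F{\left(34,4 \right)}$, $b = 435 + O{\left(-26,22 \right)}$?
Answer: $- \frac{29306}{19} \approx -1542.4$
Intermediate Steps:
$F{\left(W,H \right)} = \frac{-20 + H}{H + W}$
$O{\left(j,y \right)} = 4 y + 10 j$
$b = 263$ ($b = 435 + \left(4 \cdot 22 + 10 \left(-26\right)\right) = 435 + \left(88 - 260\right) = 435 - 172 = 263$)
$m = - \frac{24309}{19}$ ($m = -1279 + \frac{-20 + 4}{4 + 34} = -1279 + \frac{1}{38} \left(-16\right) = -1279 - \frac{8}{19} = - \frac{24309}{19} \approx -1279.4$)
$m - b = - \frac{24309}{19} - 263 = - \frac{29306}{19}$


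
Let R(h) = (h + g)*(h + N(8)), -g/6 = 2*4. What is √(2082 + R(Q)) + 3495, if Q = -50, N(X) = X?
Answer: 3495 + √6198 ≈ 3573.7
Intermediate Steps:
g = -48 (g = -12*4 = -6*8 = -48)
R(h) = (-48 + h)*(8 + h) (R(h) = (h - 48)*(h + 8) = (-48 + h)*(8 + h))
√(2082 + R(Q)) + 3495 = √(2082 + (-384 + (-50)² - 40*(-50))) + 3495 = √(2082 + (-384 + 2500 + 2000)) + 3495 = √(2082 + 4116) + 3495 = √6198 + 3495 = 3495 + √6198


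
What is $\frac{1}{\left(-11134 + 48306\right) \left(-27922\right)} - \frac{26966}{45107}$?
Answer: $- \frac{27988458649251}{46817303354488} \approx -0.59782$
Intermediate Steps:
$\frac{1}{\left(-11134 + 48306\right) \left(-27922\right)} - \frac{26966}{45107} = \frac{1}{37172} \left(- \frac{1}{27922}\right) - \frac{26966}{45107} = - \frac{1}{1037916584} - \frac{26966}{45107} = - \frac{27988458649251}{46817303354488}$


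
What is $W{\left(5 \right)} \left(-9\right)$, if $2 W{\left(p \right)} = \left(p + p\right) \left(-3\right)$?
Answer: $135$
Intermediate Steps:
$W{\left(p \right)} = - 3 p$ ($W{\left(p \right)} = \frac{\left(p + p\right) \left(-3\right)}{2} = \frac{2 p \left(-3\right)}{2} = \frac{\left(-6\right) p}{2} = - 3 p$)
$W{\left(5 \right)} \left(-9\right) = \left(-3\right) 5 \left(-9\right) = \left(-15\right) \left(-9\right) = 135$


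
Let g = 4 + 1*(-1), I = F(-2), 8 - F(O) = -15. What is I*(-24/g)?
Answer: -184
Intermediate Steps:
F(O) = 23 (F(O) = 8 - 1*(-15) = 8 + 15 = 23)
I = 23
g = 3 (g = 4 - 1 = 3)
I*(-24/g) = 23*(-24/3) = 23*(-24*⅓) = 23*(-8) = -184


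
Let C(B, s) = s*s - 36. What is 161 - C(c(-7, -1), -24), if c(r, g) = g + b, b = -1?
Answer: -379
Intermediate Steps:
c(r, g) = -1 + g (c(r, g) = g - 1 = -1 + g)
C(B, s) = -36 + s**2 (C(B, s) = s**2 - 36 = -36 + s**2)
161 - C(c(-7, -1), -24) = 161 - (-36 + (-24)**2) = 161 - (-36 + 576) = 161 - 1*540 = 161 - 540 = -379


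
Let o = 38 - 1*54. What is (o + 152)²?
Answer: 18496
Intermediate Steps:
o = -16 (o = 38 - 54 = -16)
(o + 152)² = (-16 + 152)² = 136² = 18496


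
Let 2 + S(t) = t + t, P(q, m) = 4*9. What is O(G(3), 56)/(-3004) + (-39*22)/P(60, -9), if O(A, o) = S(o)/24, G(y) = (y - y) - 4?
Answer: -859199/36048 ≈ -23.835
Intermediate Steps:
P(q, m) = 36
G(y) = -4 (G(y) = 0 - 4 = -4)
S(t) = -2 + 2*t (S(t) = -2 + (t + t) = -2 + 2*t)
O(A, o) = -1/12 + o/12 (O(A, o) = (-2 + 2*o)/24 = (-2 + 2*o)*(1/24) = -1/12 + o/12)
O(G(3), 56)/(-3004) + (-39*22)/P(60, -9) = (-1/12 + (1/12)*56)/(-3004) - 39*22/36 = (-1/12 + 14/3)*(-1/3004) - 858*1/36 = (55/12)*(-1/3004) - 143/6 = -55/36048 - 143/6 = -859199/36048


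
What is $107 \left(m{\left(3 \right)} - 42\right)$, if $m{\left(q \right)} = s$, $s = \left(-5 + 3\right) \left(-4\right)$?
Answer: $-3638$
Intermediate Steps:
$s = 8$ ($s = \left(-2\right) \left(-4\right) = 8$)
$m{\left(q \right)} = 8$
$107 \left(m{\left(3 \right)} - 42\right) = 107 \left(8 - 42\right) = 107 \left(-34\right) = -3638$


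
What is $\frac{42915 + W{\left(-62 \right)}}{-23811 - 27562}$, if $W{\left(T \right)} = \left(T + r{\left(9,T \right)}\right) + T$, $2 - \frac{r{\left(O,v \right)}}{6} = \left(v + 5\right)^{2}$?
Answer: $- \frac{23309}{51373} \approx -0.45372$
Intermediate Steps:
$r{\left(O,v \right)} = 12 - 6 \left(5 + v\right)^{2}$ ($r{\left(O,v \right)} = 12 - 6 \left(v + 5\right)^{2} = 12 - 6 \left(5 + v\right)^{2}$)
$W{\left(T \right)} = 12 - 6 \left(5 + T\right)^{2} + 2 T$ ($W{\left(T \right)} = \left(T - \left(-12 + 6 \left(5 + T\right)^{2}\right)\right) + T = \left(12 + T - 6 \left(5 + T\right)^{2}\right) + T = 12 - 6 \left(5 + T\right)^{2} + 2 T$)
$\frac{42915 + W{\left(-62 \right)}}{-23811 - 27562} = \frac{42915 + \left(12 - 6 \left(5 - 62\right)^{2} + 2 \left(-62\right)\right)}{-23811 - 27562} = \frac{42915 - \left(112 + 19494\right)}{-51373} = \left(42915 - 19606\right) \left(- \frac{1}{51373}\right) = 23309 \left(- \frac{1}{51373}\right) = - \frac{23309}{51373}$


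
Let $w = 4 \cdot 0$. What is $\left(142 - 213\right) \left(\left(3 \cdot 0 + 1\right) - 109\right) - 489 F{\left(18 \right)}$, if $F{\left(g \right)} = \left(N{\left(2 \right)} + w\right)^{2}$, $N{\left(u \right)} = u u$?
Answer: $-156$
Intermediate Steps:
$N{\left(u \right)} = u^{2}$
$w = 0$
$F{\left(g \right)} = 16$ ($F{\left(g \right)} = \left(2^{2} + 0\right)^{2} = \left(4 + 0\right)^{2} = 4^{2} = 16$)
$\left(142 - 213\right) \left(\left(3 \cdot 0 + 1\right) - 109\right) - 489 F{\left(18 \right)} = \left(142 - 213\right) \left(\left(3 \cdot 0 + 1\right) - 109\right) - 7824 = - 71 \left(\left(0 + 1\right) - 109\right) - 7824 = - 71 \left(1 - 109\right) - 7824 = \left(-71\right) \left(-108\right) - 7824 = 7668 - 7824 = -156$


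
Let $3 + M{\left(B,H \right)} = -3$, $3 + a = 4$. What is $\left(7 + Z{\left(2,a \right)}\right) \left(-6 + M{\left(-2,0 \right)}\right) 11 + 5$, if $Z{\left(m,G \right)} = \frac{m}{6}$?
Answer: $-963$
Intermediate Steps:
$a = 1$ ($a = -3 + 4 = 1$)
$M{\left(B,H \right)} = -6$ ($M{\left(B,H \right)} = -3 - 3 = -6$)
$Z{\left(m,G \right)} = \frac{m}{6}$ ($Z{\left(m,G \right)} = m \frac{1}{6} = \frac{m}{6}$)
$\left(7 + Z{\left(2,a \right)}\right) \left(-6 + M{\left(-2,0 \right)}\right) 11 + 5 = \left(7 + \frac{1}{6} \cdot 2\right) \left(-6 - 6\right) 11 + 5 = \left(7 + \frac{1}{3}\right) \left(-12\right) 11 + 5 = \frac{22}{3} \left(-12\right) 11 + 5 = \left(-88\right) 11 + 5 = -968 + 5 = -963$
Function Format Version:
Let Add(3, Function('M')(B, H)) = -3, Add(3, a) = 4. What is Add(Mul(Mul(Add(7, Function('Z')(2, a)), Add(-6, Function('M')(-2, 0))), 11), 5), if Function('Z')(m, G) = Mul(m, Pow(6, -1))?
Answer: -963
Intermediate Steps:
a = 1 (a = Add(-3, 4) = 1)
Function('M')(B, H) = -6 (Function('M')(B, H) = Add(-3, -3) = -6)
Function('Z')(m, G) = Mul(Rational(1, 6), m) (Function('Z')(m, G) = Mul(m, Rational(1, 6)) = Mul(Rational(1, 6), m))
Add(Mul(Mul(Add(7, Function('Z')(2, a)), Add(-6, Function('M')(-2, 0))), 11), 5) = Add(Mul(Mul(Add(7, Mul(Rational(1, 6), 2)), Add(-6, -6)), 11), 5) = Add(Mul(Mul(Add(7, Rational(1, 3)), -12), 11), 5) = Add(Mul(Mul(Rational(22, 3), -12), 11), 5) = Add(Mul(-88, 11), 5) = Add(-968, 5) = -963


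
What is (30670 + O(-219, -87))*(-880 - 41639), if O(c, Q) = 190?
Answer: -1312136340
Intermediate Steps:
(30670 + O(-219, -87))*(-880 - 41639) = (30670 + 190)*(-880 - 41639) = 30860*(-42519) = -1312136340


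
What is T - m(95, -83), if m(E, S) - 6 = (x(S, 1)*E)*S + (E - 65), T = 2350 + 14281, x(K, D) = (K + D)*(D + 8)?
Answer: -5802535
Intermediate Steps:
x(K, D) = (8 + D)*(D + K) (x(K, D) = (D + K)*(8 + D) = (8 + D)*(D + K))
T = 16631
m(E, S) = -59 + E + E*S*(9 + 9*S) (m(E, S) = 6 + (((1² + 8*1 + 8*S + 1*S)*E)*S + (E - 65)) = 6 + (((1 + 8 + 8*S + S)*E)*S + (-65 + E)) = 6 + (((9 + 9*S)*E)*S + (-65 + E)) = 6 + ((E*(9 + 9*S))*S + (-65 + E)) = 6 + (E*S*(9 + 9*S) + (-65 + E)) = 6 + (-65 + E + E*S*(9 + 9*S)) = -59 + E + E*S*(9 + 9*S))
T - m(95, -83) = 16631 - (-59 + 95 + 9*95*(-83)*(1 - 83)) = 16631 - (-59 + 95 + 9*95*(-83)*(-82)) = 16631 - (-59 + 95 + 5819130) = 16631 - 1*5819166 = 16631 - 5819166 = -5802535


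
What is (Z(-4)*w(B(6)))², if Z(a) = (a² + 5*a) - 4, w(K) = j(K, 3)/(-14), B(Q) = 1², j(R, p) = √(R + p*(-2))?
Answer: -80/49 ≈ -1.6327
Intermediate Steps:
j(R, p) = √(R - 2*p)
B(Q) = 1
w(K) = -√(-6 + K)/14 (w(K) = √(K - 2*3)/(-14) = √(K - 6)*(-1/14) = √(-6 + K)*(-1/14) = -√(-6 + K)/14)
Z(a) = -4 + a² + 5*a
(Z(-4)*w(B(6)))² = ((-4 + (-4)² + 5*(-4))*(-√(-6 + 1)/14))² = ((-4 + 16 - 20)*(-I*√5/14))² = (-(-4)*I*√5/7)² = (4*I*√5/7)² = -80/49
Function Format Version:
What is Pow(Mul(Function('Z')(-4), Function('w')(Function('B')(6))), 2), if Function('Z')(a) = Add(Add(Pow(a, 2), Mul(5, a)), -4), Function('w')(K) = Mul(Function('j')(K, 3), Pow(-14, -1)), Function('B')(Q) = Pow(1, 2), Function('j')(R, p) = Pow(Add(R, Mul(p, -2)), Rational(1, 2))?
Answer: Rational(-80, 49) ≈ -1.6327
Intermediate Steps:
Function('j')(R, p) = Pow(Add(R, Mul(-2, p)), Rational(1, 2))
Function('B')(Q) = 1
Function('w')(K) = Mul(Rational(-1, 14), Pow(Add(-6, K), Rational(1, 2))) (Function('w')(K) = Mul(Pow(Add(K, Mul(-2, 3)), Rational(1, 2)), Pow(-14, -1)) = Mul(Pow(Add(K, -6), Rational(1, 2)), Rational(-1, 14)) = Mul(Pow(Add(-6, K), Rational(1, 2)), Rational(-1, 14)) = Mul(Rational(-1, 14), Pow(Add(-6, K), Rational(1, 2))))
Function('Z')(a) = Add(-4, Pow(a, 2), Mul(5, a))
Pow(Mul(Function('Z')(-4), Function('w')(Function('B')(6))), 2) = Pow(Mul(Add(-4, Pow(-4, 2), Mul(5, -4)), Mul(Rational(-1, 14), Pow(Add(-6, 1), Rational(1, 2)))), 2) = Pow(Mul(Add(-4, 16, -20), Mul(Rational(-1, 14), Pow(-5, Rational(1, 2)))), 2) = Pow(Mul(-8, Mul(Rational(-1, 14), Mul(I, Pow(5, Rational(1, 2))))), 2) = Pow(Mul(-8, Mul(Rational(-1, 14), I, Pow(5, Rational(1, 2)))), 2) = Pow(Mul(Rational(4, 7), I, Pow(5, Rational(1, 2))), 2) = Rational(-80, 49)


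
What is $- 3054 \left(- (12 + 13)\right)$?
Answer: $76350$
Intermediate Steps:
$- 3054 \left(- (12 + 13)\right) = - 3054 \left(\left(-1\right) 25\right) = \left(-3054\right) \left(-25\right) = 76350$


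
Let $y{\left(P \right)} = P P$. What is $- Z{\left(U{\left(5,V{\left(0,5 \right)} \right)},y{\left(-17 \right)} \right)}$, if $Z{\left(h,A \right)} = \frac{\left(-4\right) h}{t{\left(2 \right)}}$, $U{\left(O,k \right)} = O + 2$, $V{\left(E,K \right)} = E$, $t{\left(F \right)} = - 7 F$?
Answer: $-2$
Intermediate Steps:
$U{\left(O,k \right)} = 2 + O$
$y{\left(P \right)} = P^{2}$
$Z{\left(h,A \right)} = \frac{2 h}{7}$ ($Z{\left(h,A \right)} = \frac{\left(-4\right) h}{\left(-7\right) 2} = \frac{\left(-4\right) h}{-14} = - 4 h \left(- \frac{1}{14}\right) = \frac{2 h}{7}$)
$- Z{\left(U{\left(5,V{\left(0,5 \right)} \right)},y{\left(-17 \right)} \right)} = - \frac{2 \left(2 + 5\right)}{7} = - \frac{2 \cdot 7}{7} = \left(-1\right) 2 = -2$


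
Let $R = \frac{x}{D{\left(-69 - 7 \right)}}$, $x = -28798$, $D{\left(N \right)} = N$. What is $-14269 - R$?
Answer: $- \frac{556621}{38} \approx -14648.0$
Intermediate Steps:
$R = \frac{14399}{38}$ ($R = - \frac{28798}{-69 - 7} = - \frac{28798}{-76} = \left(-28798\right) \left(- \frac{1}{76}\right) = \frac{14399}{38} \approx 378.92$)
$-14269 - R = -14269 - \frac{14399}{38} = - \frac{556621}{38}$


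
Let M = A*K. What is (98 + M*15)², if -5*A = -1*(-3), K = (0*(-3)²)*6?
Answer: 9604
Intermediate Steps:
K = 0 (K = (0*9)*6 = 0*6 = 0)
A = -⅗ (A = -(-1)*(-3)/5 = -⅕*3 = -⅗ ≈ -0.60000)
M = 0 (M = -⅗*0 = 0)
(98 + M*15)² = (98 + 0*15)² = (98 + 0)² = 98² = 9604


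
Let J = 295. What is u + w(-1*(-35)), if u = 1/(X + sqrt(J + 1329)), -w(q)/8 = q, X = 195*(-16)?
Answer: -340647550/1216597 - sqrt(406)/4866388 ≈ -280.00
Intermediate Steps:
X = -3120
w(q) = -8*q
u = 1/(-3120 + 2*sqrt(406)) (u = 1/(-3120 + sqrt(295 + 1329)) = 1/(-3120 + sqrt(1624)) = 1/(-3120 + 2*sqrt(406)) ≈ -0.00032471)
u + w(-1*(-35)) = (-390/1216597 - sqrt(406)/4866388) - (-8)*(-35) = (-390/1216597 - sqrt(406)/4866388) - 8*35 = (-390/1216597 - sqrt(406)/4866388) - 280 = -340647550/1216597 - sqrt(406)/4866388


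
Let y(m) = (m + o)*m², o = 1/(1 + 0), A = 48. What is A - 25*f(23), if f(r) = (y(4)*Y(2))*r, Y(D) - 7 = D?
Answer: -413952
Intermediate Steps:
o = 1 (o = 1/1 = 1)
Y(D) = 7 + D
y(m) = m²*(1 + m) (y(m) = (m + 1)*m² = (1 + m)*m² = m²*(1 + m))
f(r) = 720*r (f(r) = ((4²*(1 + 4))*(7 + 2))*r = ((16*5)*9)*r = (80*9)*r = 720*r)
A - 25*f(23) = 48 - 18000*23 = 48 - 25*16560 = 48 - 414000 = -413952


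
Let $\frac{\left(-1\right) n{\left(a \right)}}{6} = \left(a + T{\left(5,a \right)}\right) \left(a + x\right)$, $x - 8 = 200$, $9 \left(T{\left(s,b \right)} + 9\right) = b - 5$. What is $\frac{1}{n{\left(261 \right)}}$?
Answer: $- \frac{3}{2367512} \approx -1.2672 \cdot 10^{-6}$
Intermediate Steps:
$T{\left(s,b \right)} = - \frac{86}{9} + \frac{b}{9}$ ($T{\left(s,b \right)} = -9 + \frac{b - 5}{9} = -9 + \frac{-5 + b}{9} = -9 + \left(- \frac{5}{9} + \frac{b}{9}\right) = - \frac{86}{9} + \frac{b}{9}$)
$x = 208$ ($x = 8 + 200 = 208$)
$n{\left(a \right)} = - 6 \left(208 + a\right) \left(- \frac{86}{9} + \frac{10 a}{9}\right)$ ($n{\left(a \right)} = - 6 \left(a + \left(- \frac{86}{9} + \frac{a}{9}\right)\right) \left(a + 208\right) = - 6 \left(- \frac{86}{9} + \frac{10 a}{9}\right) \left(208 + a\right) = - 6 \left(208 + a\right) \left(- \frac{86}{9} + \frac{10 a}{9}\right)$)
$\frac{1}{n{\left(261 \right)}} = \frac{1}{\frac{35776}{3} - 346956 - \frac{20 \cdot 261^{2}}{3}} = \frac{1}{\frac{35776}{3} - 346956 - 454140} = \frac{1}{- \frac{2367512}{3}} = - \frac{3}{2367512}$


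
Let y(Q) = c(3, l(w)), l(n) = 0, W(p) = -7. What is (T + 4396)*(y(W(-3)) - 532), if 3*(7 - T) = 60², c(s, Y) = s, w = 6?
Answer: -1694387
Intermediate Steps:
y(Q) = 3
T = -1193 (T = 7 - ⅓*60² = 7 - ⅓*3600 = 7 - 1200 = -1193)
(T + 4396)*(y(W(-3)) - 532) = (-1193 + 4396)*(3 - 532) = 3203*(-529) = -1694387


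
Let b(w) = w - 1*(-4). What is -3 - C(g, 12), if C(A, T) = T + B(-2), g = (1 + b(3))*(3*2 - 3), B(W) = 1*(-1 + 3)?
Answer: -17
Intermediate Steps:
b(w) = 4 + w (b(w) = w + 4 = 4 + w)
B(W) = 2 (B(W) = 1*2 = 2)
g = 24 (g = (1 + (4 + 3))*(3*2 - 3) = (1 + 7)*(6 - 3) = 8*3 = 24)
C(A, T) = 2 + T (C(A, T) = T + 2 = 2 + T)
-3 - C(g, 12) = -3 - (2 + 12) = -3 - 1*14 = -3 - 14 = -17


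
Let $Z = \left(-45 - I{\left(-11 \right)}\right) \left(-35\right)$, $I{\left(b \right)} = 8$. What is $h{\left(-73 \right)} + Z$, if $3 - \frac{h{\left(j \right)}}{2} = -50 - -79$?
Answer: $1803$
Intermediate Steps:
$h{\left(j \right)} = -52$ ($h{\left(j \right)} = 6 - 2 \left(-50 - -79\right) = 6 - 2 \left(-50 + 79\right) = 6 - 58 = -52$)
$Z = 1855$ ($Z = \left(-45 - 8\right) \left(-35\right) = \left(-53\right) \left(-35\right) = 1855$)
$h{\left(-73 \right)} + Z = -52 + 1855 = 1803$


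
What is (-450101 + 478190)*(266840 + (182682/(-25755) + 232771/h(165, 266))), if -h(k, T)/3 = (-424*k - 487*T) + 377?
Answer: 50246082571308941/6703875 ≈ 7.4951e+9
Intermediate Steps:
h(k, T) = -1131 + 1272*k + 1461*T (h(k, T) = -3*((-424*k - 487*T) + 377) = -3*((-487*T - 424*k) + 377) = -3*(377 - 487*T - 424*k) = -1131 + 1272*k + 1461*T)
(-450101 + 478190)*(266840 + (182682/(-25755) + 232771/h(165, 266))) = (-450101 + 478190)*(266840 + (182682/(-25755) + 232771/(-1131 + 1272*165 + 1461*266))) = 28089*(266840 + (182682*(-1/25755) + 232771/(-1131 + 209880 + 388626))) = 28089*(266840 + (-3582/505 + 232771/597375)) = 28089*(266840 - 404449579/60334875) = 28089*(16099353595421/60334875) = 50246082571308941/6703875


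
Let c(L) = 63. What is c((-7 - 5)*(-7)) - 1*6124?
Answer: -6061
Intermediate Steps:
c((-7 - 5)*(-7)) - 1*6124 = 63 - 1*6124 = 63 - 6124 = -6061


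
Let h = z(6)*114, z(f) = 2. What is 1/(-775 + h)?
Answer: -1/547 ≈ -0.0018282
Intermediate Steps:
h = 228 (h = 2*114 = 228)
1/(-775 + h) = 1/(-775 + 228) = 1/(-547) = -1/547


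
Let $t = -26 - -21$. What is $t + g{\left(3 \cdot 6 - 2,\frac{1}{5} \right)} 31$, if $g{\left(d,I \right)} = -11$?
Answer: $-346$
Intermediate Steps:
$t = -5$ ($t = -26 + 21 = -5$)
$t + g{\left(3 \cdot 6 - 2,\frac{1}{5} \right)} 31 = -5 - 341 = -346$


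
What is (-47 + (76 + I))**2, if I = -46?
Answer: 289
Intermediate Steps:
(-47 + (76 + I))**2 = (-47 + (76 - 46))**2 = (-47 + 30)**2 = (-17)**2 = 289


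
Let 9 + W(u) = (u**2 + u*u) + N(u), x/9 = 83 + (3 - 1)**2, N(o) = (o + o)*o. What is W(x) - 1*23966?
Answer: 2428381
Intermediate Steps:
N(o) = 2*o**2 (N(o) = (2*o)*o = 2*o**2)
x = 783 (x = 9*(83 + (3 - 1)**2) = 9*(83 + 2**2) = 9*(83 + 4) = 9*87 = 783)
W(u) = -9 + 4*u**2 (W(u) = -9 + ((u**2 + u*u) + 2*u**2) = -9 + ((u**2 + u**2) + 2*u**2) = -9 + (2*u**2 + 2*u**2) = -9 + 4*u**2)
W(x) - 1*23966 = (-9 + 4*783**2) - 1*23966 = (-9 + 4*613089) - 23966 = (-9 + 2452356) - 23966 = 2452347 - 23966 = 2428381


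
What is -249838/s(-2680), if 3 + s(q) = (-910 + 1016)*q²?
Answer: -249838/761334397 ≈ -0.00032816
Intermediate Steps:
s(q) = -3 + 106*q² (s(q) = -3 + (-910 + 1016)*q² = -3 + 106*q²)
-249838/s(-2680) = -249838/(-3 + 106*(-2680)²) = -249838/(-3 + 106*7182400) = -249838/(-3 + 761334400) = -249838/761334397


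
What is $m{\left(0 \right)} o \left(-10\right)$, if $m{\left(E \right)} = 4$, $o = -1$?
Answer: $40$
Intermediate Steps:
$m{\left(0 \right)} o \left(-10\right) = 4 \left(-1\right) \left(-10\right) = \left(-4\right) \left(-10\right) = 40$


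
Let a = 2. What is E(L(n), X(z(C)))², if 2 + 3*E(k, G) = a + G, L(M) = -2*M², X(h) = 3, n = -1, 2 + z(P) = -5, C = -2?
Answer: 1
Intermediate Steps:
z(P) = -7 (z(P) = -2 - 5 = -7)
E(k, G) = G/3 (E(k, G) = -⅔ + (2 + G)/3 = -⅔ + (⅔ + G/3) = G/3)
E(L(n), X(z(C)))² = ((⅓)*3)² = 1² = 1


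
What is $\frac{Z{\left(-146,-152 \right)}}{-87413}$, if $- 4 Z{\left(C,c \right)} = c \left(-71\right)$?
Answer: $\frac{2698}{87413} \approx 0.030865$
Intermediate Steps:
$Z{\left(C,c \right)} = \frac{71 c}{4}$ ($Z{\left(C,c \right)} = - \frac{c \left(-71\right)}{4} = - \frac{\left(-71\right) c}{4} = \frac{71 c}{4}$)
$\frac{Z{\left(-146,-152 \right)}}{-87413} = \frac{\frac{71}{4} \left(-152\right)}{-87413} = \left(-2698\right) \left(- \frac{1}{87413}\right) = \frac{2698}{87413}$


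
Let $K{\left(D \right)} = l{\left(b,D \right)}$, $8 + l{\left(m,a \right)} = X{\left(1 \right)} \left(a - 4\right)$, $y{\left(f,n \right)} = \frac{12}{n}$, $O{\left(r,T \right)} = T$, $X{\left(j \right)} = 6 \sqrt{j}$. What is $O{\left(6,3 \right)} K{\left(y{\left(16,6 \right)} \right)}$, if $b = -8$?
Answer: $-60$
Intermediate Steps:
$l{\left(m,a \right)} = -32 + 6 a$ ($l{\left(m,a \right)} = -8 + 6 \sqrt{1} \left(a - 4\right) = -8 + 6 \cdot 1 \left(-4 + a\right) = -8 + 6 \left(-4 + a\right) = -8 + \left(-24 + 6 a\right) = -32 + 6 a$)
$K{\left(D \right)} = -32 + 6 D$
$O{\left(6,3 \right)} K{\left(y{\left(16,6 \right)} \right)} = 3 \left(-32 + 6 \cdot \frac{12}{6}\right) = 3 \left(-32 + 6 \cdot 12 \cdot \frac{1}{6}\right) = 3 \left(-32 + 6 \cdot 2\right) = 3 \left(-32 + 12\right) = 3 \left(-20\right) = -60$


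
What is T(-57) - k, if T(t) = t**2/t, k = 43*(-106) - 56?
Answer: 4557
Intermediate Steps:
k = -4614 (k = -4558 - 56 = -4614)
T(t) = t
T(-57) - k = -57 - 1*(-4614) = -57 + 4614 = 4557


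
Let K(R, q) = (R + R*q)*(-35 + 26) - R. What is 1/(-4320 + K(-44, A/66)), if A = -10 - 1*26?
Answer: -1/4096 ≈ -0.00024414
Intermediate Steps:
A = -36 (A = -10 - 26 = -36)
K(R, q) = -10*R - 9*R*q (K(R, q) = (R + R*q)*(-9) - R = (-9*R - 9*R*q) - R = -10*R - 9*R*q)
1/(-4320 + K(-44, A/66)) = 1/(-4320 - 1*(-44)*(10 + 9*(-36/66))) = 1/(-4320 - 1*(-44)*(10 + 9*(-36*1/66))) = 1/(-4320 - 1*(-44)*(10 + 9*(-6/11))) = 1/(-4320 - 1*(-44)*(10 - 54/11)) = 1/(-4320 - 1*(-44)*56/11) = 1/(-4320 + 224) = 1/(-4096) = -1/4096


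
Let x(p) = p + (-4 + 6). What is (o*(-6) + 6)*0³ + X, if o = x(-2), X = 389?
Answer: 389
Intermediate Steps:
x(p) = 2 + p (x(p) = p + 2 = 2 + p)
o = 0 (o = 2 - 2 = 0)
(o*(-6) + 6)*0³ + X = (0*(-6) + 6)*0³ + 389 = (0 + 6)*0 + 389 = 6*0 + 389 = 0 + 389 = 389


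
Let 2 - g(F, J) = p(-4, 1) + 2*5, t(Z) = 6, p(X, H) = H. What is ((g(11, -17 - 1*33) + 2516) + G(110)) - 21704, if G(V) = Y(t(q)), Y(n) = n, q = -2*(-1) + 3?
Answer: -19191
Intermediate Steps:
q = 5 (q = 2 + 3 = 5)
g(F, J) = -9 (g(F, J) = 2 - (1 + 2*5) = 2 - (1 + 10) = 2 - 1*11 = 2 - 11 = -9)
G(V) = 6
((g(11, -17 - 1*33) + 2516) + G(110)) - 21704 = ((-9 + 2516) + 6) - 21704 = (2507 + 6) - 21704 = 2513 - 21704 = -19191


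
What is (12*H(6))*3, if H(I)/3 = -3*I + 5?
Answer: -1404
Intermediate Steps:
H(I) = 15 - 9*I (H(I) = 3*(-3*I + 5) = 3*(5 - 3*I) = 15 - 9*I)
(12*H(6))*3 = (12*(15 - 9*6))*3 = (12*(15 - 54))*3 = (12*(-39))*3 = -468*3 = -1404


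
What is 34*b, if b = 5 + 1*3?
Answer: 272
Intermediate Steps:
b = 8 (b = 5 + 3 = 8)
34*b = 34*8 = 272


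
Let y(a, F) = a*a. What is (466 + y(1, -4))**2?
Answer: 218089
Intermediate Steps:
y(a, F) = a**2
(466 + y(1, -4))**2 = (466 + 1**2)**2 = (466 + 1)**2 = 467**2 = 218089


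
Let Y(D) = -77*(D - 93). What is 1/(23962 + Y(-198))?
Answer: 1/46369 ≈ 2.1566e-5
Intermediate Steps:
Y(D) = 7161 - 77*D (Y(D) = -77*(-93 + D) = 7161 - 77*D)
1/(23962 + Y(-198)) = 1/(23962 + (7161 - 77*(-198))) = 1/(23962 + (7161 + 15246)) = 1/(23962 + 22407) = 1/46369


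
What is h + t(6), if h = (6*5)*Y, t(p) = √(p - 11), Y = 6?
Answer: 180 + I*√5 ≈ 180.0 + 2.2361*I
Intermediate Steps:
t(p) = √(-11 + p)
h = 180 (h = (6*5)*6 = 30*6 = 180)
h + t(6) = 180 + √(-11 + 6) = 180 + √(-5) = 180 + I*√5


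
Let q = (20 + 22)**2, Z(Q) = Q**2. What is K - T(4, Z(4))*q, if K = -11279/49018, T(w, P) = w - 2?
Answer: -172946783/49018 ≈ -3528.2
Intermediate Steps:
T(w, P) = -2 + w
q = 1764 (q = 42**2 = 1764)
K = -11279/49018 (K = -11279*1/49018 = -11279/49018 ≈ -0.23010)
K - T(4, Z(4))*q = -11279/49018 - (-2 + 4)*1764 = -11279/49018 - 2*1764 = -11279/49018 - 1*3528 = -11279/49018 - 3528 = -172946783/49018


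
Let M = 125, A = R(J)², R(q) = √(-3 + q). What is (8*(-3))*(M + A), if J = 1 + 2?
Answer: -3000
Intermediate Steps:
J = 3
A = 0 (A = (√(-3 + 3))² = (√0)² = 0² = 0)
(8*(-3))*(M + A) = (8*(-3))*(125 + 0) = -24*125 = -3000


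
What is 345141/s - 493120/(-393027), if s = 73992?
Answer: 57378888949/9693617928 ≈ 5.9192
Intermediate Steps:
345141/s - 493120/(-393027) = 345141/73992 - 493120/(-393027) = 345141*(1/73992) - 493120*(-1/393027) = 115047/24664 + 493120/393027 = 57378888949/9693617928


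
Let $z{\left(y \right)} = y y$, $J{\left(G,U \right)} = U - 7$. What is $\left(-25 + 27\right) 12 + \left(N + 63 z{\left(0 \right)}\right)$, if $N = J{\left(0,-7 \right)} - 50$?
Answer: $-40$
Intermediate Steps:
$J{\left(G,U \right)} = -7 + U$
$z{\left(y \right)} = y^{2}$
$N = -64$ ($N = \left(-7 - 7\right) - 50 = -14 - 50 = -64$)
$\left(-25 + 27\right) 12 + \left(N + 63 z{\left(0 \right)}\right) = \left(-25 + 27\right) 12 - \left(64 - 63 \cdot 0^{2}\right) = 2 \cdot 12 + \left(-64 + 63 \cdot 0\right) = 24 + \left(-64 + 0\right) = 24 - 64 = -40$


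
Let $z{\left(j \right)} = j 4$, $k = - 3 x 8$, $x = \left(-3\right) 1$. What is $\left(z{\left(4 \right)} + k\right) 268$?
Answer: $23584$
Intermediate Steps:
$x = -3$
$k = 72$ ($k = \left(-3\right) \left(-3\right) 8 = 9 \cdot 8 = 72$)
$z{\left(j \right)} = 4 j$
$\left(z{\left(4 \right)} + k\right) 268 = \left(4 \cdot 4 + 72\right) 268 = \left(16 + 72\right) 268 = 88 \cdot 268 = 23584$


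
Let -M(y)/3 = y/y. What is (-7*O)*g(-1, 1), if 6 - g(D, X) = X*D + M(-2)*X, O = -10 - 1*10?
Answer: 1400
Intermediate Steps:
O = -20 (O = -10 - 10 = -20)
M(y) = -3 (M(y) = -3*y/y = -3*1 = -3)
g(D, X) = 6 + 3*X - D*X (g(D, X) = 6 - (X*D - 3*X) = 6 - (D*X - 3*X) = 6 - (-3*X + D*X) = 6 + (3*X - D*X) = 6 + 3*X - D*X)
(-7*O)*g(-1, 1) = (-7*(-20))*(6 + 3*1 - 1*(-1)*1) = 140*(6 + 3 + 1) = 140*10 = 1400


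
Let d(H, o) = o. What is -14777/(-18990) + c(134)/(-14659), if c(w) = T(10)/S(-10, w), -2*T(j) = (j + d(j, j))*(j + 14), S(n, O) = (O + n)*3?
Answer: 6715477133/8629606710 ≈ 0.77819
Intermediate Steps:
S(n, O) = 3*O + 3*n
T(j) = -j*(14 + j) (T(j) = -(j + j)*(j + 14)/2 = -2*j*(14 + j)/2 = -j*(14 + j))
c(w) = -240/(-30 + 3*w) (c(w) = (10*(-14 - 1*10))/(3*w + 3*(-10)) = (10*(-14 - 10))/(3*w - 30) = (10*(-24))/(-30 + 3*w) = -240/(-30 + 3*w))
-14777/(-18990) + c(134)/(-14659) = -14777/(-18990) - 80/(-10 + 134)/(-14659) = -14777*(-1/18990) - 80/124*(-1/14659) = 14777/18990 - 80*1/124*(-1/14659) = 14777/18990 - 20/31*(-1/14659) = 14777/18990 + 20/454429 = 6715477133/8629606710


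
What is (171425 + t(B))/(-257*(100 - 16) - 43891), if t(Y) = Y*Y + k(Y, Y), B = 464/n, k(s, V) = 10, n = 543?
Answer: -50547653611/19306417671 ≈ -2.6182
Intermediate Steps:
B = 464/543 ≈ 0.85451
t(Y) = 10 + Y**2 (t(Y) = Y*Y + 10 = Y**2 + 10 = 10 + Y**2)
(171425 + t(B))/(-257*(100 - 16) - 43891) = (171425 + (10 + (464/543)**2))/(-257*(100 - 16) - 43891) = (171425 + (10 + 215296/294849))/(-257*84 - 43891) = (171425 + 3163786/294849)/(-21588 - 43891) = (50547653611/294849)/(-65479) = (50547653611/294849)*(-1/65479) = -50547653611/19306417671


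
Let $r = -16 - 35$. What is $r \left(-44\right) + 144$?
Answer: $2388$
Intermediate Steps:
$r = -51$
$r \left(-44\right) + 144 = \left(-51\right) \left(-44\right) + 144 = 2244 + 144 = 2388$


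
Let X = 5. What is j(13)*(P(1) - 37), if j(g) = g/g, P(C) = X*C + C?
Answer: -31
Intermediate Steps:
P(C) = 6*C (P(C) = 5*C + C = 6*C)
j(g) = 1
j(13)*(P(1) - 37) = 1*(6*1 - 37) = 1*(6 - 37) = 1*(-31) = -31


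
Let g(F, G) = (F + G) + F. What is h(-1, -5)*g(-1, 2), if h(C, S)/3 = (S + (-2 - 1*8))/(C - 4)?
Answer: 0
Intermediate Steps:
g(F, G) = G + 2*F
h(C, S) = 3*(-10 + S)/(-4 + C) (h(C, S) = 3*((S + (-2 - 1*8))/(C - 4)) = 3*((S + (-2 - 8))/(-4 + C)) = 3*((S - 10)/(-4 + C)) = 3*((-10 + S)/(-4 + C)) = 3*(-10 + S)/(-4 + C))
h(-1, -5)*g(-1, 2) = (3*(-10 - 5)/(-4 - 1))*(2 + 2*(-1)) = (3*(-15)/(-5))*(2 - 2) = (3*(-⅕)*(-15))*0 = 9*0 = 0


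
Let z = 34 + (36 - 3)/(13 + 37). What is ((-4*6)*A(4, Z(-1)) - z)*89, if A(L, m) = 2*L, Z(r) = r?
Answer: -1008637/50 ≈ -20173.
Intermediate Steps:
z = 1733/50 (z = 34 + 33/50 = 1733/50 ≈ 34.660)
((-4*6)*A(4, Z(-1)) - z)*89 = ((-4*6)*(2*4) - 1*1733/50)*89 = (-24*8 - 1733/50)*89 = (-192 - 1733/50)*89 = -11333/50*89 = -1008637/50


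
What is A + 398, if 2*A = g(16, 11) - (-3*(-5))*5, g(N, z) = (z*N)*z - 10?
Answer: 2647/2 ≈ 1323.5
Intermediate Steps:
g(N, z) = -10 + N*z² (g(N, z) = (N*z)*z - 10 = N*z² - 10 = -10 + N*z²)
A = 1851/2 (A = ((-10 + 16*11²) - (-3*(-5))*5)/2 = ((-10 + 16*121) - 15*5)/2 = ((-10 + 1936) - 1*75)/2 = (1926 - 75)/2 = (½)*1851 = 1851/2 ≈ 925.50)
A + 398 = 1851/2 + 398 = 2647/2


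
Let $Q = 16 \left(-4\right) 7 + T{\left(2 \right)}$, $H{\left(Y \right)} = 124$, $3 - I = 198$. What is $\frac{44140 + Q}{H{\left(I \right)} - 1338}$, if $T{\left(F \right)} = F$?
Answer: $- \frac{21847}{607} \approx -35.992$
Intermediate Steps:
$I = -195$ ($I = 3 - 198 = -195$)
$Q = -446$ ($Q = 16 \left(-4\right) 7 + 2 = \left(-64\right) 7 + 2 = -448 + 2 = -446$)
$\frac{44140 + Q}{H{\left(I \right)} - 1338} = \frac{44140 - 446}{124 - 1338} = \frac{43694}{-1214} = 43694 \left(- \frac{1}{1214}\right) = - \frac{21847}{607}$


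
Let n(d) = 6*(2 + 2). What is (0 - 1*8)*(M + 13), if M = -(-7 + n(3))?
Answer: 32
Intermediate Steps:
n(d) = 24 (n(d) = 6*4 = 24)
M = -17 (M = -(-7 + 24) = -1*17 = -17)
(0 - 1*8)*(M + 13) = (0 - 1*8)*(-17 + 13) = (0 - 8)*(-4) = -8*(-4) = 32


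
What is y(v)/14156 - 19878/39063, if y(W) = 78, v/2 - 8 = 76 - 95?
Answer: -46391009/92162638 ≈ -0.50336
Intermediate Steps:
v = -22 (v = 16 + 2*(76 - 95) = 16 + 2*(-19) = 16 - 38 = -22)
y(v)/14156 - 19878/39063 = 78/14156 - 19878/39063 = 78*(1/14156) - 19878*1/39063 = 39/7078 - 6626/13021 = -46391009/92162638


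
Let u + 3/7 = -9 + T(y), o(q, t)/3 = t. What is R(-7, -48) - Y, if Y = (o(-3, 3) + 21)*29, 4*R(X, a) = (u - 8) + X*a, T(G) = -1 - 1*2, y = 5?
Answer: -22151/28 ≈ -791.11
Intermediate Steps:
o(q, t) = 3*t
T(G) = -3 (T(G) = -1 - 2 = -3)
u = -87/7 (u = -3/7 + (-9 - 3) = -3/7 - 12 = -87/7 ≈ -12.429)
R(X, a) = -143/28 + X*a/4 (R(X, a) = ((-87/7 - 8) + X*a)/4 = (-143/7 + X*a)/4 = -143/28 + X*a/4)
Y = 870 (Y = (3*3 + 21)*29 = (9 + 21)*29 = 30*29 = 870)
R(-7, -48) - Y = (-143/28 + (1/4)*(-7)*(-48)) - 1*870 = (-143/28 + 84) - 870 = 2209/28 - 870 = -22151/28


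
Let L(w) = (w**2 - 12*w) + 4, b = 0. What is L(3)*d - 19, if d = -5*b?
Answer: -19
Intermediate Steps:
L(w) = 4 + w**2 - 12*w
d = 0 (d = -5*0 = 0)
L(3)*d - 19 = (4 + 3**2 - 12*3)*0 - 19 = (4 + 9 - 36)*0 - 19 = -23*0 - 19 = 0 - 19 = -19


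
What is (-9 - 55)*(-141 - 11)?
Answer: 9728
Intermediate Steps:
(-9 - 55)*(-141 - 11) = -64*(-152) = 9728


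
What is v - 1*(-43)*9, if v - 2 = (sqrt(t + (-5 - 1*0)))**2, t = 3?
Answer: 387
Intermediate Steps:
v = 0 (v = 2 + (sqrt(3 + (-5 - 1*0)))**2 = 2 + (sqrt(3 + (-5 + 0)))**2 = 2 + (sqrt(3 - 5))**2 = 2 + (sqrt(-2))**2 = 2 + (I*sqrt(2))**2 = 2 - 2 = 0)
v - 1*(-43)*9 = 0 - 1*(-43)*9 = 0 + 43*9 = 0 + 387 = 387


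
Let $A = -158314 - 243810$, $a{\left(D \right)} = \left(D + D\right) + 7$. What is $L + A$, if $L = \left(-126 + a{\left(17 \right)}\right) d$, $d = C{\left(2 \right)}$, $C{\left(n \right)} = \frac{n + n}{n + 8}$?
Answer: $-402158$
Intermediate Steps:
$a{\left(D \right)} = 7 + 2 D$ ($a{\left(D \right)} = 2 D + 7 = 7 + 2 D$)
$C{\left(n \right)} = \frac{2 n}{8 + n}$
$d = \frac{2}{5}$ ($d = 2 \cdot 2 \frac{1}{8 + 2} = 2 \cdot 2 \cdot \frac{1}{10} = \frac{2}{5} \approx 0.4$)
$L = -34$ ($L = \left(-126 + \left(7 + 2 \cdot 17\right)\right) \frac{2}{5} = \left(-126 + \left(7 + 34\right)\right) \frac{2}{5} = \left(-126 + 41\right) \frac{2}{5} = \left(-85\right) \frac{2}{5} = -34$)
$A = -402124$
$L + A = -34 - 402124 = -402158$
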